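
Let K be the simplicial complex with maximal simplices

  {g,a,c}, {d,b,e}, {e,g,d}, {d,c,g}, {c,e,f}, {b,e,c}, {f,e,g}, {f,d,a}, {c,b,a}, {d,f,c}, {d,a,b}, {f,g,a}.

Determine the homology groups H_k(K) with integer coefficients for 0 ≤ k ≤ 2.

K has 7 vertices, 18 edges, 12 triangles.
rank ∂_0 = 0, rank ∂_1 = 6 ⇒ b_0 = 7 − 0 − 6 = 1; all invariant factors of ∂_1 are 1 so no torsion. So H_0 = Z.
rank ∂_1 = 6, rank ∂_2 = 12 ⇒ b_1 = 18 − 6 − 12 = 0; ∂_2 has invariant factor(s) [2] giving torsion. So H_1 = Z_2.
rank ∂_2 = 12, rank ∂_3 = 0 ⇒ b_2 = 12 − 12 − 0 = 0. So H_2 = 0.

H_0 = Z,  H_1 = Z_2,  H_2 = 0.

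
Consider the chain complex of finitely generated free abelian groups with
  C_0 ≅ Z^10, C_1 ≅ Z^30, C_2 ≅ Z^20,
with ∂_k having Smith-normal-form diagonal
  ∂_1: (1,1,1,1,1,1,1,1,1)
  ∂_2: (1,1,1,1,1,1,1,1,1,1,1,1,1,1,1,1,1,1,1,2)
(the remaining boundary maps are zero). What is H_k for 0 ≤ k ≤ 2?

H_0 = Z,  H_1 = Z ⊕ Z_2,  H_2 = 0.

H_0: b_0 = 10 − 0 − 9 = 1; torsion from ∂_1 factors > 1: none. So H_0 = Z.
H_1: b_1 = 30 − 9 − 20 = 1; torsion from ∂_2 factors > 1: [2]. So H_1 = Z ⊕ Z_2.
H_2: b_2 = 20 − 20 − 0 = 0; torsion from ∂_3 factors > 1: none. So H_2 = 0.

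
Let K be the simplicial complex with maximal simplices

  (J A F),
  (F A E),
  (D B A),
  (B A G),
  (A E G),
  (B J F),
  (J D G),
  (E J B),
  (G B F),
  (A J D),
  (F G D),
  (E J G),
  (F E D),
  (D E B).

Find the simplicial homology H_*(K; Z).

Order the vertices as A < B < D < E < F < G < J. Listing each simplex with vertices in this order, K has dimension 2 with simplices:

  0-simplices (7): A, B, D, E, F, G, J
  1-simplices (21): AB, AD, AE, AF, AG, AJ, BD, BE, BF, BG, BJ, DE, DF, DG, DJ, EF, EG, EJ, FG, FJ, GJ
  2-simplices (14): ABD, ABG, ADJ, AEF, AEG, AFJ, BDE, BEJ, BFG, BFJ, DEF, DFG, DGJ, EGJ

so the chain groups are C_0 ≅ Z^7, C_1 ≅ Z^21, C_2 ≅ Z^14.

∂_1: C_1 → C_0 sends each edge [p,q] (with p < q) to q − p.
The resulting 7×21 matrix has rank 6, and its Smith normal form has invariant factors (1,1,1,1,1,1).

∂_2: C_2 → C_1 acts by ∂[p,q,r] = [q,r] − [p,r] + [p,q]. For instance
  ∂DEF = EF − DF + DE,
  ∂BFG = FG − BG + BF.
This gives a 21×14 integer matrix of rank 13; reducing to Smith normal form yields diagonal entries (1,1,1,1,1,1,1,1,1,1,1,1,1).

Now H_k = ker ∂_k / im ∂_{k+1}, so:

  H_0: rank C_0 − rank ∂_1 = 7 − 6 = 1, and the invariant factors of ∂_1 are all 1, so H_0 = Z.
  H_1: rank ker ∂_1 − rank ∂_2 = (21 − 6) − 13 = 2, and the invariant factors of ∂_2 are all 1, so H_1 = Z^2.
  H_2: rank ker ∂_2 − rank ∂_3 = (14 − 13) − 0 = 1, and there is no ∂_3, so H_2 = Z.

H_0 = Z,  H_1 = Z^2,  H_2 = Z.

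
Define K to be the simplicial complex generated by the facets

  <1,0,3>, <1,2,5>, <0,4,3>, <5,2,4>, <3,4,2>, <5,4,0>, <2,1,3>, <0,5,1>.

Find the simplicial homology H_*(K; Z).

H_0 = Z,  H_1 = 0,  H_2 = Z.

Fix the vertex order 0 < 1 < 2 < 3 < 4 < 5 and write every simplex with vertices in increasing order. Then dim K = 2 and the simplices of K are:

  0-simplices (6): [0], [1], [2], [3], [4], [5]
  1-simplices (12): [0,1], [0,3], [0,4], [0,5], [1,2], [1,3], [1,5], [2,3], [2,4], [2,5], [3,4], [4,5]
  2-simplices (8): [0,1,3], [0,1,5], [0,3,4], [0,4,5], [1,2,3], [1,2,5], [2,3,4], [2,4,5]

giving chain groups C_0 ≅ Z^6, C_1 ≅ Z^12, C_2 ≅ Z^8.

∂_1: C_1 → C_0 sends each edge [p,q] (with p < q) to q − p. For instance
  ∂[4,5] = [5] − [4].
This gives a 6×12 integer matrix of rank 5; reducing to Smith normal form yields diagonal entries (1,1,1,1,1).

The boundary map ∂_2: C_2 → C_1 acts by ∂[p,q,r] = [q,r] − [p,r] + [p,q]. For instance
  ∂[0,3,4] = [3,4] − [0,4] + [0,3],
  ∂[0,1,5] = [1,5] − [0,5] + [0,1].
The 12×8 boundary matrix has rank 7 and Smith normal form diag(1,1,1,1,1,1,1).

Computing H_k = (kernel of ∂_k) / (image of ∂_{k+1}):

  H_0: rank C_0 − rank ∂_1 = 6 − 5 = 1, and the invariant factors of ∂_1 are all 1, so H_0 ≅ Z.
  H_1: rank ker ∂_1 − rank ∂_2 = (12 − 5) − 7 = 0, and the invariant factors of ∂_2 are all 1, so H_1 ≅ 0.
  H_2: rank ker ∂_2 − rank ∂_3 = (8 − 7) − 0 = 1, and there is no ∂_3, so H_2 ≅ Z.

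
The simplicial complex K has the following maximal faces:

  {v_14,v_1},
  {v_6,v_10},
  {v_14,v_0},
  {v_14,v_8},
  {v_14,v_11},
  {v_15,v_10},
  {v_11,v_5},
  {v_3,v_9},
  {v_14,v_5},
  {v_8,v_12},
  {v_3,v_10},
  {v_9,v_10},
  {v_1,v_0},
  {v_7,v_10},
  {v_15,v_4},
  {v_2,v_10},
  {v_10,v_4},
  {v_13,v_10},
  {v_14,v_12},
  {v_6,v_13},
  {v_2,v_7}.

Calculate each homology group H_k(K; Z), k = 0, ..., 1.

H_0 ≅ Z^2,  H_1 ≅ Z^7.

Order the vertices as v_0 < v_1 < v_2 < v_3 < v_4 < v_5 < v_6 < v_7 < v_8 < v_9 < v_10 < v_11 < v_12 < v_13 < v_14 < v_15. Listing each simplex with vertices in this order, K has dimension 1 with simplices:

  0-simplices (16): [v_0], [v_1], [v_2], [v_3], [v_4], [v_5], [v_6], [v_7], [v_8], [v_9], [v_10], [v_11], [v_12], [v_13], [v_14], [v_15]
  1-simplices (21): (21 of them)

Hence C_0 ≅ Z^16, C_1 ≅ Z^21.

Boundary ∂_1: C_1 → C_0 sends each edge [p,q] (with p < q) to q − p.
The resulting 16×21 matrix has rank 14, and its Smith normal form has invariant factors (1,1,1,1,1,1,1,1,1,1,1,1,1,1).

Now H_k = ker ∂_k / im ∂_{k+1}, so:

  H_0: rank C_0 − rank ∂_1 = 16 − 14 = 2, and the invariant factors of ∂_1 are all 1, so H_0 = Z^2.
  H_1: rank ker ∂_1 − rank ∂_2 = (21 − 14) − 0 = 7, and there is no ∂_2, so H_1 = Z^7.

(K is a triangulation of the disjoint union of a wedge of 3 circles and a wedge of 4 circles.)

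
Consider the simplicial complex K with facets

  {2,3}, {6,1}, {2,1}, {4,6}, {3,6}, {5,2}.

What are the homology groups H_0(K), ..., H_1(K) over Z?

Fix the vertex order 1 < 2 < 3 < 4 < 5 < 6 and write every simplex with vertices in increasing order. Then dim K = 1 and the simplices of K are:

  0-simplices (6): [1], [2], [3], [4], [5], [6]
  1-simplices (6): [1,2], [1,6], [2,3], [2,5], [3,6], [4,6]

so the chain groups are C_0 ≅ Z^6, C_1 ≅ Z^6.

∂_1: C_1 → C_0 maps an edge to its endpoints' difference, ∂[p,q] = q − p. For instance
  ∂[3,6] = [6] − [3].
This gives a 6×6 integer matrix of rank 5; reducing to Smith normal form yields diagonal entries (1,1,1,1,1).

Reading off H_k = ker ∂_k / im ∂_{k+1}:

  H_0: rank C_0 − rank ∂_1 = 6 − 5 = 1, and the invariant factors of ∂_1 are all 1, so H_0 = Z.
  H_1: rank ker ∂_1 − rank ∂_2 = (6 − 5) − 0 = 1, and there is no ∂_2, so H_1 = Z.

H_0 ≅ Z,  H_1 ≅ Z.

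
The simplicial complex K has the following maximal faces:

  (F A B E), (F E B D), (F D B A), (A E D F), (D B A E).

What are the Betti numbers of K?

b_0 = 1, b_1 = 0, b_2 = 0, b_3 = 1.

Take the total order A < B < D < E < F on the vertex set. Then K (dimension 3) consists of the simplices:

  0-simplices (5): A, B, D, E, F
  1-simplices (10): AB, AD, AE, AF, BD, BE, BF, DE, DF, EF
  2-simplices (10): ABD, ABE, ABF, ADE, ADF, AEF, BDE, BDF, BEF, DEF
  3-simplices (5): ABDE, ABDF, ABEF, ADEF, BDEF

giving chain groups C_0 ≅ Z^5, C_1 ≅ Z^10, C_2 ≅ Z^10, C_3 ≅ Z^5.

The boundary map ∂_1: C_1 → C_0 maps an edge to its endpoints' difference, ∂[p,q] = q − p.
This gives a 5×10 integer matrix of rank 4; reducing to Smith normal form yields diagonal entries (1,1,1,1).

Boundary ∂_2: C_2 → C_1 acts by ∂[p,q,r] = [q,r] − [p,r] + [p,q]. For instance
  ∂DEF = EF − DF + DE,
  ∂BDF = DF − BF + BD.
As a 10×10 matrix over Z this has rank 6, with invariant factors (1,1,1,1,1,1).

∂_3: C_3 → C_2 sends each 3-simplex σ to the alternating sum Σ_i (−1)^i (σ with its i-th vertex removed). For instance
  ∂ABEF = BEF − AEF + ABF − ABE,
  ∂BDEF = DEF − BEF + BDF − BDE.
The resulting 10×5 matrix has rank 4, and its Smith normal form has invariant factors (1,1,1,1).

Now H_k = ker ∂_k / im ∂_{k+1}, so:

  H_0: rank C_0 − rank ∂_1 = 5 − 4 = 1, and the invariant factors of ∂_1 are all 1, so H_0 ≅ Z.
  H_1: rank ker ∂_1 − rank ∂_2 = (10 − 4) − 6 = 0, and the invariant factors of ∂_2 are all 1, so H_1 ≅ 0.
  H_2: rank ker ∂_2 − rank ∂_3 = (10 − 6) − 4 = 0, and the invariant factors of ∂_3 are all 1, so H_2 ≅ 0.
  H_3: rank ker ∂_3 − rank ∂_4 = (5 − 4) − 0 = 1, and there is no ∂_4, so H_3 ≅ Z.

Hence the Betti numbers are b_0 = 1, b_1 = 0, b_2 = 0, b_3 = 1.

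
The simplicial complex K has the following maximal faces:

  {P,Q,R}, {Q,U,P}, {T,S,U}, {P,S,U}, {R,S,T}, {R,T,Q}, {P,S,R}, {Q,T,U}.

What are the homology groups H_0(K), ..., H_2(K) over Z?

H_0 ≅ Z,  H_1 = 0,  H_2 ≅ Z.

Order the vertices as P < Q < R < S < T < U. Listing each simplex with vertices in this order, K has dimension 2 with simplices:

  0-simplices (6): P, Q, R, S, T, U
  1-simplices (12): PQ, PR, PS, PU, QR, QT, QU, RS, RT, ST, SU, TU
  2-simplices (8): PQR, PQU, PRS, PSU, QRT, QTU, RST, STU

so the chain groups are C_0 ≅ Z^6, C_1 ≅ Z^12, C_2 ≅ Z^8.

The boundary map ∂_1: C_1 → C_0 is given by ∂[p,q] = [q] − [p].
The resulting 6×12 matrix has rank 5, and its Smith normal form has invariant factors (1,1,1,1,1).

Boundary ∂_2: C_2 → C_1 maps a triangle to the signed sum of its edges. For instance
  ∂QTU = TU − QU + QT,
  ∂PRS = RS − PS + PR.
The 12×8 boundary matrix has rank 7 and Smith normal form diag(1,1,1,1,1,1,1).

Reading off H_k = ker ∂_k / im ∂_{k+1}:

  H_0: rank C_0 − rank ∂_1 = 6 − 5 = 1, and the invariant factors of ∂_1 are all 1, so H_0 ≅ Z.
  H_1: rank ker ∂_1 − rank ∂_2 = (12 − 5) − 7 = 0, and the invariant factors of ∂_2 are all 1, so H_1 ≅ 0.
  H_2: rank ker ∂_2 − rank ∂_3 = (8 − 7) − 0 = 1, and there is no ∂_3, so H_2 ≅ Z.

As a check, the Euler characteristic is 6 − 12 + 8 = 2, which agrees with 1 − 0 + 1 = 2.
(K is a triangulation of the 2-sphere S^2.)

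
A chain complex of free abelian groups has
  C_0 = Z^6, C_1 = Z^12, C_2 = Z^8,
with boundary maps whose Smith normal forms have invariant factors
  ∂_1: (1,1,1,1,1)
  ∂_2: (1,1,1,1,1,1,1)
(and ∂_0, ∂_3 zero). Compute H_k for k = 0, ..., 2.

H_0: b_0 = 6 − 0 − 5 = 1; torsion from ∂_1 factors > 1: none. So H_0 = Z.
H_1: b_1 = 12 − 5 − 7 = 0; torsion from ∂_2 factors > 1: none. So H_1 = 0.
H_2: b_2 = 8 − 7 − 0 = 1; torsion from ∂_3 factors > 1: none. So H_2 = Z.

H_0 = Z,  H_1 = 0,  H_2 = Z.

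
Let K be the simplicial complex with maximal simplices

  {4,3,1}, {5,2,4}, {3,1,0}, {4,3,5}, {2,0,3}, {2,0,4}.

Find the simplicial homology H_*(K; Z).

H_0 ≅ Z,  H_1 ≅ Z,  H_2 = 0.

K has 6 vertices, 12 edges, 6 triangles.
rank ∂_0 = 0, rank ∂_1 = 5 ⇒ b_0 = 6 − 0 − 5 = 1; all invariant factors of ∂_1 are 1 so no torsion. So H_0 ≅ Z.
rank ∂_1 = 5, rank ∂_2 = 6 ⇒ b_1 = 12 − 5 − 6 = 1; all invariant factors of ∂_2 are 1 so no torsion. So H_1 ≅ Z.
rank ∂_2 = 6, rank ∂_3 = 0 ⇒ b_2 = 6 − 6 − 0 = 0. So H_2 ≅ 0.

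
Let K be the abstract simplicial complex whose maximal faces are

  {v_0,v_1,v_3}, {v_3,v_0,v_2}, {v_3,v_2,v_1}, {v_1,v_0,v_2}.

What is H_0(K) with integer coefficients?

K has 4 vertices, 6 edges, 4 triangles.
rank ∂_0 = 0, rank ∂_1 = 3 ⇒ b_0 = 4 − 0 − 3 = 1; all invariant factors of ∂_1 are 1 so no torsion. So H_0 = Z.

H_0 = Z.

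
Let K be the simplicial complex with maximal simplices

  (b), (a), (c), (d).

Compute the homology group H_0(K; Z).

H_0 = Z^4.

Fix the vertex order a < b < c < d and write every simplex with vertices in increasing order. Then dim K = 0 and the simplices of K are:

  0-simplices (4): a, b, c, d

so the chain groups are C_0 ≅ Z^4.

Computing H_k = (kernel of ∂_k) / (image of ∂_{k+1}):

  H_0: rank C_0 − rank ∂_1 = 4 − 0 = 4, and there is no ∂_1, so H_0 ≅ Z^4.

(K is a triangulation of a set of 4 points.)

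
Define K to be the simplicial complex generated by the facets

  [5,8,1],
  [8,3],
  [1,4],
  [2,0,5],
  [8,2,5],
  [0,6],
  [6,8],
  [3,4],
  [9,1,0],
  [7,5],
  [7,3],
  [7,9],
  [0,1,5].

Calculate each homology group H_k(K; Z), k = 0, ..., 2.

H_0 = Z,  H_1 = Z^4,  H_2 = 0.

K has 10 vertices, 18 edges, 5 triangles.
rank ∂_0 = 0, rank ∂_1 = 9 ⇒ b_0 = 10 − 0 − 9 = 1; all invariant factors of ∂_1 are 1 so no torsion. So H_0 ≅ Z.
rank ∂_1 = 9, rank ∂_2 = 5 ⇒ b_1 = 18 − 9 − 5 = 4; all invariant factors of ∂_2 are 1 so no torsion. So H_1 ≅ Z^4.
rank ∂_2 = 5, rank ∂_3 = 0 ⇒ b_2 = 5 − 5 − 0 = 0. So H_2 ≅ 0.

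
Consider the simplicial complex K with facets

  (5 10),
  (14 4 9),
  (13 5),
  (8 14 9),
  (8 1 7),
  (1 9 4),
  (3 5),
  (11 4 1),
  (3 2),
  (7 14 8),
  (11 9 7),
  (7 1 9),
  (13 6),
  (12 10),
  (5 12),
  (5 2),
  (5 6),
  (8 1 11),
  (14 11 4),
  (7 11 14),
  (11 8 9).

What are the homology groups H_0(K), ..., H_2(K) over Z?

H_0 ≅ Z^2,  H_1 ≅ Z^3 ⊕ Z_2,  H_2 = 0.

Fix the vertex order 1 < 2 < 3 < 4 < 5 < 6 < 7 < 8 < 9 < 10 < 11 < 12 < 13 < 14 and write every simplex with vertices in increasing order. Then dim K = 2 and the simplices of K are:

  0-simplices (14): [1], [2], [3], [4], [5], [6], [7], [8], [9], [10], [11], [12], [13], [14]
  1-simplices (27): (27 of them)
  2-simplices (12): [1,4,9], [1,4,11], [1,7,8], [1,7,9], [1,8,11], [4,9,14], [4,11,14], [7,8,14], [7,9,11], [7,11,14], [8,9,11], [8,9,14]

giving chain groups C_0 ≅ Z^14, C_1 ≅ Z^27, C_2 ≅ Z^12.

The boundary map ∂_1: C_1 → C_0 sends each edge [p,q] (with p < q) to q − p.
As a 14×27 matrix over Z this has rank 12, with invariant factors (1,1,1,1,1,1,1,1,1,1,1,1).

∂_2: C_2 → C_1 sends each 2-simplex [p,q,r] to [q,r] − [p,r] + [p,q]. For instance
  ∂[7,11,14] = [11,14] − [7,14] + [7,11],
  ∂[7,8,14] = [8,14] − [7,14] + [7,8].
This gives a 27×12 integer matrix of rank 12; reducing to Smith normal form yields diagonal entries (1,1,1,1,1,1,1,1,1,1,1,2).

From H_k ≅ ker(∂_k) / im(∂_{k+1}) we obtain:

  H_0: rank C_0 − rank ∂_1 = 14 − 12 = 2, and the invariant factors of ∂_1 are all 1, so H_0 = Z^2.
  H_1: rank ker ∂_1 − rank ∂_2 = (27 − 12) − 12 = 3, and ∂_2 has invariant factor 2 > 1, so H_1 = Z^3 ⊕ Z_2.
  H_2: rank ker ∂_2 − rank ∂_3 = (12 − 12) − 0 = 0, and there is no ∂_3, so H_2 = 0.

As a check, the Euler characteristic is 14 − 27 + 12 = -1, which agrees with 2 − 3 + 0 = -1.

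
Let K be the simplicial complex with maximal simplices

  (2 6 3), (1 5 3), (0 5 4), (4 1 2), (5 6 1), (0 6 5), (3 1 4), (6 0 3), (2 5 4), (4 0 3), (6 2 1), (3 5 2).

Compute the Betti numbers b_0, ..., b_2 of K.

b_0 = 1, b_1 = 0, b_2 = 0.

Order the vertices as 0 < 1 < 2 < 3 < 4 < 5 < 6. Listing each simplex with vertices in this order, K has dimension 2 with simplices:

  0-simplices (7): [0], [1], [2], [3], [4], [5], [6]
  1-simplices (18): [0,3], [0,4], [0,5], [0,6], [1,2], [1,3], [1,4], [1,5], [1,6], [2,3], [2,4], [2,5], [2,6], [3,4], [3,5], [3,6], [4,5], [5,6]
  2-simplices (12): [0,3,4], [0,3,6], [0,4,5], [0,5,6], [1,2,4], [1,2,6], [1,3,4], [1,3,5], [1,5,6], [2,3,5], [2,3,6], [2,4,5]

giving chain groups C_0 ≅ Z^7, C_1 ≅ Z^18, C_2 ≅ Z^12.

The boundary map ∂_1: C_1 → C_0 maps an edge to its endpoints' difference, ∂[p,q] = q − p. For instance
  ∂[0,3] = [3] − [0].
The resulting 7×18 matrix has rank 6, and its Smith normal form has invariant factors (1,1,1,1,1,1).

The boundary map ∂_2: C_2 → C_1 acts by ∂[p,q,r] = [q,r] − [p,r] + [p,q]. For instance
  ∂[1,2,4] = [2,4] − [1,4] + [1,2],
  ∂[1,5,6] = [5,6] − [1,6] + [1,5].
As a 18×12 matrix over Z this has rank 12, with invariant factors (1,1,1,1,1,1,1,1,1,1,1,2).

Now H_k = ker ∂_k / im ∂_{k+1}, so:

  H_0: rank C_0 − rank ∂_1 = 7 − 6 = 1, and the invariant factors of ∂_1 are all 1, so H_0 ≅ Z.
  H_1: rank ker ∂_1 − rank ∂_2 = (18 − 6) − 12 = 0, and ∂_2 has invariant factor 2 > 1, so H_1 ≅ Z/2.
  H_2: rank ker ∂_2 − rank ∂_3 = (12 − 12) − 0 = 0, and there is no ∂_3, so H_2 ≅ 0.

Hence the Betti numbers are b_0 = 1, b_1 = 0, b_2 = 0.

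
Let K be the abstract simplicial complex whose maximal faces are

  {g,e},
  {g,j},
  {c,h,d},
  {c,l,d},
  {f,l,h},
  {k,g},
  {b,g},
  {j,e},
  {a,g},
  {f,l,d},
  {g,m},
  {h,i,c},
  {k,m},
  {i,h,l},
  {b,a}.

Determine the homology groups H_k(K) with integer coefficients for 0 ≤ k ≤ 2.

Order the vertices as a < b < c < d < e < f < g < h < i < j < k < l < m. Listing each simplex with vertices in this order, K has dimension 2 with simplices:

  0-simplices (13): a, b, c, d, e, f, g, h, i, j, k, l, m
  1-simplices (21): ab, ag, bg, cd, ch, ci, cl, df, dh, dl, eg, ej, fh, fl, gj, gk, gm, hi, hl, il, km
  2-simplices (6): cdh, cdl, chi, dfl, fhl, hil

giving chain groups C_0 ≅ Z^13, C_1 ≅ Z^21, C_2 ≅ Z^6.

Boundary ∂_1: C_1 → C_0 is given by ∂[p,q] = [q] − [p]. For instance
  ∂km = m − k.
This gives a 13×21 integer matrix of rank 11; reducing to Smith normal form yields diagonal entries (1,1,1,1,1,1,1,1,1,1,1).

Boundary ∂_2: C_2 → C_1 sends each 2-simplex [p,q,r] to [q,r] − [p,r] + [p,q]. For instance
  ∂cdh = dh − ch + cd,
  ∂cdl = dl − cl + cd.
This gives a 21×6 integer matrix of rank 6; reducing to Smith normal form yields diagonal entries (1,1,1,1,1,1).

Reading off H_k = ker ∂_k / im ∂_{k+1}:

  H_0: rank C_0 − rank ∂_1 = 13 − 11 = 2, and the invariant factors of ∂_1 are all 1, so H_0 = Z^2.
  H_1: rank ker ∂_1 − rank ∂_2 = (21 − 11) − 6 = 4, and the invariant factors of ∂_2 are all 1, so H_1 = Z^4.
  H_2: rank ker ∂_2 − rank ∂_3 = (6 − 6) − 0 = 0, and there is no ∂_3, so H_2 = 0.

H_0 = Z^2,  H_1 = Z^4,  H_2 = 0.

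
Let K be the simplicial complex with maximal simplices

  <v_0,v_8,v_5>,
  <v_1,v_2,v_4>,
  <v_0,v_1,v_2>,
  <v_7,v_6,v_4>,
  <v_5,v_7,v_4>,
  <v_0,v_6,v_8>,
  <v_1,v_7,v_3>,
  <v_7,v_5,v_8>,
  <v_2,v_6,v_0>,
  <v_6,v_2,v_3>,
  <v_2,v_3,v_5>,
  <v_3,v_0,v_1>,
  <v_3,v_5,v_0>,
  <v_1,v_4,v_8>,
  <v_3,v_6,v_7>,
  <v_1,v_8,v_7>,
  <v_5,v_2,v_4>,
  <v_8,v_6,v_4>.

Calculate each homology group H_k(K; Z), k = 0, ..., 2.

H_0 ≅ Z,  H_1 ≅ Z ⊕ Z/2,  H_2 = 0.

Fix the vertex order v_0 < v_1 < v_2 < v_3 < v_4 < v_5 < v_6 < v_7 < v_8 and write every simplex with vertices in increasing order. Then dim K = 2 and the simplices of K are:

  0-simplices (9): [v_0], [v_1], [v_2], [v_3], [v_4], [v_5], [v_6], [v_7], [v_8]
  1-simplices (27): (27 of them)
  2-simplices (18): (18 of them)

Hence C_0 ≅ Z^9, C_1 ≅ Z^27, C_2 ≅ Z^18.

The boundary map ∂_1: C_1 → C_0 maps an edge to its endpoints' difference, ∂[p,q] = q − p.
This gives a 9×27 integer matrix of rank 8; reducing to Smith normal form yields diagonal entries (1,1,1,1,1,1,1,1).

Boundary ∂_2: C_2 → C_1 acts by ∂[p,q,r] = [q,r] − [p,r] + [p,q]. For instance
  ∂[v_5,v_7,v_8] = [v_7,v_8] − [v_5,v_8] + [v_5,v_7],
  ∂[v_0,v_1,v_3] = [v_1,v_3] − [v_0,v_3] + [v_0,v_1].
The 27×18 boundary matrix has rank 18 and Smith normal form diag(1,1,1,1,1,1,1,1,1,1,1,1,1,1,1,1,1,2).

From H_k ≅ ker(∂_k) / im(∂_{k+1}) we obtain:

  H_0: rank C_0 − rank ∂_1 = 9 − 8 = 1, and the invariant factors of ∂_1 are all 1, so H_0 = Z.
  H_1: rank ker ∂_1 − rank ∂_2 = (27 − 8) − 18 = 1, and ∂_2 has invariant factor 2 > 1, so H_1 = Z ⊕ Z/2.
  H_2: rank ker ∂_2 − rank ∂_3 = (18 − 18) − 0 = 0, and there is no ∂_3, so H_2 = 0.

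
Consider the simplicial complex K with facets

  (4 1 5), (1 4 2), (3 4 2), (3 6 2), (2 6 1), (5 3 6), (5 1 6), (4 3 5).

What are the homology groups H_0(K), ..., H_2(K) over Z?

Order the vertices as 1 < 2 < 3 < 4 < 5 < 6. Listing each simplex with vertices in this order, K has dimension 2 with simplices:

  0-simplices (6): [1], [2], [3], [4], [5], [6]
  1-simplices (12): [1,2], [1,4], [1,5], [1,6], [2,3], [2,4], [2,6], [3,4], [3,5], [3,6], [4,5], [5,6]
  2-simplices (8): [1,2,4], [1,2,6], [1,4,5], [1,5,6], [2,3,4], [2,3,6], [3,4,5], [3,5,6]

Hence C_0 ≅ Z^6, C_1 ≅ Z^12, C_2 ≅ Z^8.

Boundary ∂_1: C_1 → C_0 maps an edge to its endpoints' difference, ∂[p,q] = q − p. For instance
  ∂[3,4] = [4] − [3].
As a 6×12 matrix over Z this has rank 5, with invariant factors (1,1,1,1,1).

The boundary map ∂_2: C_2 → C_1 acts by ∂[p,q,r] = [q,r] − [p,r] + [p,q]. For instance
  ∂[3,5,6] = [5,6] − [3,6] + [3,5],
  ∂[1,5,6] = [5,6] − [1,6] + [1,5].
The 12×8 boundary matrix has rank 7 and Smith normal form diag(1,1,1,1,1,1,1).

Computing H_k = (kernel of ∂_k) / (image of ∂_{k+1}):

  H_0: rank C_0 − rank ∂_1 = 6 − 5 = 1, and the invariant factors of ∂_1 are all 1, so H_0 = Z.
  H_1: rank ker ∂_1 − rank ∂_2 = (12 − 5) − 7 = 0, and the invariant factors of ∂_2 are all 1, so H_1 = 0.
  H_2: rank ker ∂_2 − rank ∂_3 = (8 − 7) − 0 = 1, and there is no ∂_3, so H_2 = Z.

As a check, the Euler characteristic is 6 − 12 + 8 = 2, which agrees with 1 − 0 + 1 = 2.

H_0 ≅ Z,  H_1 = 0,  H_2 ≅ Z.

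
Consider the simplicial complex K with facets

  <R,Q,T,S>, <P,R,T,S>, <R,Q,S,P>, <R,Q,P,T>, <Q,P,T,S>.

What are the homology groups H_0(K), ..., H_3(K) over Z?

H_0 = Z,  H_1 = 0,  H_2 = 0,  H_3 = Z.

Take the total order P < Q < R < S < T on the vertex set. Then K (dimension 3) consists of the simplices:

  0-simplices (5): P, Q, R, S, T
  1-simplices (10): PQ, PR, PS, PT, QR, QS, QT, RS, RT, ST
  2-simplices (10): PQR, PQS, PQT, PRS, PRT, PST, QRS, QRT, QST, RST
  3-simplices (5): PQRS, PQRT, PQST, PRST, QRST

giving chain groups C_0 ≅ Z^5, C_1 ≅ Z^10, C_2 ≅ Z^10, C_3 ≅ Z^5.

The boundary map ∂_1: C_1 → C_0 is given by ∂[p,q] = [q] − [p]. For instance
  ∂PR = R − P.
The resulting 5×10 matrix has rank 4, and its Smith normal form has invariant factors (1,1,1,1).

∂_2: C_2 → C_1 acts by ∂[p,q,r] = [q,r] − [p,r] + [p,q]. For instance
  ∂QRT = RT − QT + QR,
  ∂PQR = QR − PR + PQ.
The 10×10 boundary matrix has rank 6 and Smith normal form diag(1,1,1,1,1,1).

The boundary map ∂_3: C_3 → C_2 sends each 3-simplex σ to the alternating sum Σ_i (−1)^i (σ with its i-th vertex removed). For instance
  ∂PQRS = QRS − PRS + PQS − PQR,
  ∂PQRT = QRT − PRT + PQT − PQR.
The 10×5 boundary matrix has rank 4 and Smith normal form diag(1,1,1,1).

Reading off H_k = ker ∂_k / im ∂_{k+1}:

  H_0: rank C_0 − rank ∂_1 = 5 − 4 = 1, and the invariant factors of ∂_1 are all 1, so H_0 ≅ Z.
  H_1: rank ker ∂_1 − rank ∂_2 = (10 − 4) − 6 = 0, and the invariant factors of ∂_2 are all 1, so H_1 ≅ 0.
  H_2: rank ker ∂_2 − rank ∂_3 = (10 − 6) − 4 = 0, and the invariant factors of ∂_3 are all 1, so H_2 ≅ 0.
  H_3: rank ker ∂_3 − rank ∂_4 = (5 − 4) − 0 = 1, and there is no ∂_4, so H_3 ≅ Z.

As a check, the Euler characteristic is 5 − 10 + 10 − 5 = 0, which agrees with 1 − 0 + 0 − 1 = 0.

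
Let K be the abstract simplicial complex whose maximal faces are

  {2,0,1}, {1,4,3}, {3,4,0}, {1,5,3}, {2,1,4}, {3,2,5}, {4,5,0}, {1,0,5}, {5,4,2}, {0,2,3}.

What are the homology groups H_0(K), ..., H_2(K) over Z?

H_0 = Z,  H_1 = Z/2,  H_2 = 0.

Fix the vertex order 0 < 1 < 2 < 3 < 4 < 5 and write every simplex with vertices in increasing order. Then dim K = 2 and the simplices of K are:

  0-simplices (6): [0], [1], [2], [3], [4], [5]
  1-simplices (15): [0,1], [0,2], [0,3], [0,4], [0,5], [1,2], [1,3], [1,4], [1,5], [2,3], [2,4], [2,5], [3,4], [3,5], [4,5]
  2-simplices (10): [0,1,2], [0,1,5], [0,2,3], [0,3,4], [0,4,5], [1,2,4], [1,3,4], [1,3,5], [2,3,5], [2,4,5]

so the chain groups are C_0 ≅ Z^6, C_1 ≅ Z^15, C_2 ≅ Z^10.

Boundary ∂_1: C_1 → C_0 sends each edge [p,q] (with p < q) to q − p. For instance
  ∂[2,4] = [4] − [2].
This gives a 6×15 integer matrix of rank 5; reducing to Smith normal form yields diagonal entries (1,1,1,1,1).

The boundary map ∂_2: C_2 → C_1 maps a triangle to the signed sum of its edges. For instance
  ∂[1,2,4] = [2,4] − [1,4] + [1,2],
  ∂[1,3,5] = [3,5] − [1,5] + [1,3].
This gives a 15×10 integer matrix of rank 10; reducing to Smith normal form yields diagonal entries (1,1,1,1,1,1,1,1,1,2).

Reading off H_k = ker ∂_k / im ∂_{k+1}:

  H_0: rank C_0 − rank ∂_1 = 6 − 5 = 1, and the invariant factors of ∂_1 are all 1, so H_0 ≅ Z.
  H_1: rank ker ∂_1 − rank ∂_2 = (15 − 5) − 10 = 0, and ∂_2 has invariant factor 2 > 1, so H_1 ≅ Z/2.
  H_2: rank ker ∂_2 − rank ∂_3 = (10 − 10) − 0 = 0, and there is no ∂_3, so H_2 ≅ 0.

(K is a triangulation of the real projective plane RP^2.)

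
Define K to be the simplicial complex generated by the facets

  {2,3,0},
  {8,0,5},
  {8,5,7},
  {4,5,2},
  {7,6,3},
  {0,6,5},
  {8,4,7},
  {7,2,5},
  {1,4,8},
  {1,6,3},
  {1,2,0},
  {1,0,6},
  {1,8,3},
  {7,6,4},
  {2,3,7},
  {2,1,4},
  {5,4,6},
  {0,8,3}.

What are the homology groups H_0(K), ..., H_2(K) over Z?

H_0 = Z,  H_1 = Z ⊕ Z/2Z,  H_2 = 0.

Order the vertices as 0 < 1 < 2 < 3 < 4 < 5 < 6 < 7 < 8. Listing each simplex with vertices in this order, K has dimension 2 with simplices:

  0-simplices (9): [0], [1], [2], [3], [4], [5], [6], [7], [8]
  1-simplices (27): (27 of them)
  2-simplices (18): [0,1,2], [0,1,6], [0,2,3], [0,3,8], [0,5,6], [0,5,8], [1,2,4], [1,3,6], [1,3,8], [1,4,8], [2,3,7], [2,4,5], [2,5,7], [3,6,7], [4,5,6], [4,6,7], [4,7,8], [5,7,8]

so the chain groups are C_0 ≅ Z^9, C_1 ≅ Z^27, C_2 ≅ Z^18.

The boundary map ∂_1: C_1 → C_0 sends each edge [p,q] (with p < q) to q − p. For instance
  ∂[0,8] = [8] − [0].
The 9×27 boundary matrix has rank 8 and Smith normal form diag(1,1,1,1,1,1,1,1).

Boundary ∂_2: C_2 → C_1 sends each 2-simplex [p,q,r] to [q,r] − [p,r] + [p,q]. For instance
  ∂[1,3,8] = [3,8] − [1,8] + [1,3],
  ∂[0,1,2] = [1,2] − [0,2] + [0,1].
This gives a 27×18 integer matrix of rank 18; reducing to Smith normal form yields diagonal entries (1,1,1,1,1,1,1,1,1,1,1,1,1,1,1,1,1,2).

Reading off H_k = ker ∂_k / im ∂_{k+1}:

  H_0: rank C_0 − rank ∂_1 = 9 − 8 = 1, and the invariant factors of ∂_1 are all 1, so H_0 = Z.
  H_1: rank ker ∂_1 − rank ∂_2 = (27 − 8) − 18 = 1, and ∂_2 has invariant factor 2 > 1, so H_1 = Z ⊕ Z/2Z.
  H_2: rank ker ∂_2 − rank ∂_3 = (18 − 18) − 0 = 0, and there is no ∂_3, so H_2 = 0.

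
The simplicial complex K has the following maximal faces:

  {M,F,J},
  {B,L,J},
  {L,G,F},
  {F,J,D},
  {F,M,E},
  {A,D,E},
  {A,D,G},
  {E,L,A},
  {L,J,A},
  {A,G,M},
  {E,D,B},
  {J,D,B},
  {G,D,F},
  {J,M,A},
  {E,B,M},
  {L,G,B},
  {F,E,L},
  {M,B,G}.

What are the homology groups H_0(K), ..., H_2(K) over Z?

H_0 = Z,  H_1 = Z^2,  H_2 = Z.

We work with the vertex ordering A < B < D < E < F < G < J < L < M. The simplices of K, each written with vertices in increasing order, are:

  0-simplices (9): A, B, D, E, F, G, J, L, M
  1-simplices (27): AD, AE, AG, AJ, AL, AM, BD, BE, BG, BJ, BL, BM, DE, DF, DG, DJ, EF, EL, EM, FG, FJ, FL, FM, GL, GM, JL, JM
  2-simplices (18): ADE, ADG, AEL, AGM, AJL, AJM, BDE, BDJ, BEM, BGL, BGM, BJL, DFG, DFJ, EFL, EFM, FGL, FJM

giving chain groups C_0 ≅ Z^9, C_1 ≅ Z^27, C_2 ≅ Z^18.

Boundary ∂_1: C_1 → C_0 is given by ∂[p,q] = [q] − [p]. For instance
  ∂AE = E − A.
This gives a 9×27 integer matrix of rank 8; reducing to Smith normal form yields diagonal entries (1,1,1,1,1,1,1,1).

The boundary map ∂_2: C_2 → C_1 acts by ∂[p,q,r] = [q,r] − [p,r] + [p,q]. For instance
  ∂DFG = FG − DG + DF,
  ∂DFJ = FJ − DJ + DF.
The 27×18 boundary matrix has rank 17 and Smith normal form diag(1,1,1,1,1,1,1,1,1,1,1,1,1,1,1,1,1).

From H_k ≅ ker(∂_k) / im(∂_{k+1}) we obtain:

  H_0: rank C_0 − rank ∂_1 = 9 − 8 = 1, and the invariant factors of ∂_1 are all 1, so H_0 ≅ Z.
  H_1: rank ker ∂_1 − rank ∂_2 = (27 − 8) − 17 = 2, and the invariant factors of ∂_2 are all 1, so H_1 ≅ Z^2.
  H_2: rank ker ∂_2 − rank ∂_3 = (18 − 17) − 0 = 1, and there is no ∂_3, so H_2 ≅ Z.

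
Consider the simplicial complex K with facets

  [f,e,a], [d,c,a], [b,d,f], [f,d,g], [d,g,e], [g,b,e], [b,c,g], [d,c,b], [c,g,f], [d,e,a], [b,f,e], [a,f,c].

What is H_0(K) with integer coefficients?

H_0 = Z.

Take the total order a < b < c < d < e < f < g on the vertex set. Then K (dimension 2) consists of the simplices:

  0-simplices (7): a, b, c, d, e, f, g
  1-simplices (18): ac, ad, ae, af, bc, bd, be, bf, bg, cd, cf, cg, de, df, dg, ef, eg, fg
  2-simplices (12): acd, acf, ade, aef, bcd, bcg, bdf, bef, beg, cfg, deg, dfg

so the chain groups are C_0 ≅ Z^7, C_1 ≅ Z^18, C_2 ≅ Z^12.

∂_1: C_1 → C_0 is given by ∂[p,q] = [q] − [p]. For instance
  ∂fg = g − f.
As a 7×18 matrix over Z this has rank 6, with invariant factors (1,1,1,1,1,1).

Boundary ∂_2: C_2 → C_1 acts by ∂[p,q,r] = [q,r] − [p,r] + [p,q]. For instance
  ∂bef = ef − bf + be,
  ∂cfg = fg − cg + cf.
The 18×12 boundary matrix has rank 12 and Smith normal form diag(1,1,1,1,1,1,1,1,1,1,1,2).

From H_k ≅ ker(∂_k) / im(∂_{k+1}) we obtain:

  H_0: rank C_0 − rank ∂_1 = 7 − 6 = 1, and the invariant factors of ∂_1 are all 1, so H_0 ≅ Z.

(K is a triangulation of the real projective plane RP^2.)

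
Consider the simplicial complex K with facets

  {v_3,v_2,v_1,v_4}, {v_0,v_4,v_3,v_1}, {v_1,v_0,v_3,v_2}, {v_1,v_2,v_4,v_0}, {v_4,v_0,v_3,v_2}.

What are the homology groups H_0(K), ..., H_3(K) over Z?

We work with the vertex ordering v_0 < v_1 < v_2 < v_3 < v_4. The simplices of K, each written with vertices in increasing order, are:

  0-simplices (5): [v_0], [v_1], [v_2], [v_3], [v_4]
  1-simplices (10): [v_0,v_1], [v_0,v_2], [v_0,v_3], [v_0,v_4], [v_1,v_2], [v_1,v_3], [v_1,v_4], [v_2,v_3], [v_2,v_4], [v_3,v_4]
  2-simplices (10): [v_0,v_1,v_2], [v_0,v_1,v_3], [v_0,v_1,v_4], [v_0,v_2,v_3], [v_0,v_2,v_4], [v_0,v_3,v_4], [v_1,v_2,v_3], [v_1,v_2,v_4], [v_1,v_3,v_4], [v_2,v_3,v_4]
  3-simplices (5): [v_0,v_1,v_2,v_3], [v_0,v_1,v_2,v_4], [v_0,v_1,v_3,v_4], [v_0,v_2,v_3,v_4], [v_1,v_2,v_3,v_4]

giving chain groups C_0 ≅ Z^5, C_1 ≅ Z^10, C_2 ≅ Z^10, C_3 ≅ Z^5.

∂_1: C_1 → C_0 is given by ∂[p,q] = [q] − [p]. For instance
  ∂[v_0,v_2] = [v_2] − [v_0].
As a 5×10 matrix over Z this has rank 4, with invariant factors (1,1,1,1).

The boundary map ∂_2: C_2 → C_1 sends each 2-simplex [p,q,r] to [q,r] − [p,r] + [p,q]. For instance
  ∂[v_0,v_1,v_3] = [v_1,v_3] − [v_0,v_3] + [v_0,v_1],
  ∂[v_0,v_2,v_4] = [v_2,v_4] − [v_0,v_4] + [v_0,v_2].
The resulting 10×10 matrix has rank 6, and its Smith normal form has invariant factors (1,1,1,1,1,1).

∂_3: C_3 → C_2 sends each 3-simplex σ to the alternating sum Σ_i (−1)^i (σ with its i-th vertex removed). For instance
  ∂[v_1,v_2,v_3,v_4] = [v_2,v_3,v_4] − [v_1,v_3,v_4] + [v_1,v_2,v_4] − [v_1,v_2,v_3],
  ∂[v_0,v_2,v_3,v_4] = [v_2,v_3,v_4] − [v_0,v_3,v_4] + [v_0,v_2,v_4] − [v_0,v_2,v_3].
The 10×5 boundary matrix has rank 4 and Smith normal form diag(1,1,1,1).

Now H_k = ker ∂_k / im ∂_{k+1}, so:

  H_0: rank C_0 − rank ∂_1 = 5 − 4 = 1, and the invariant factors of ∂_1 are all 1, so H_0 ≅ Z.
  H_1: rank ker ∂_1 − rank ∂_2 = (10 − 4) − 6 = 0, and the invariant factors of ∂_2 are all 1, so H_1 ≅ 0.
  H_2: rank ker ∂_2 − rank ∂_3 = (10 − 6) − 4 = 0, and the invariant factors of ∂_3 are all 1, so H_2 ≅ 0.
  H_3: rank ker ∂_3 − rank ∂_4 = (5 − 4) − 0 = 1, and there is no ∂_4, so H_3 ≅ Z.

As a check, the Euler characteristic is 5 − 10 + 10 − 5 = 0, which agrees with 1 − 0 + 0 − 1 = 0.
(K is a triangulation of the 3-sphere S^3.)

H_0 ≅ Z,  H_1 = 0,  H_2 = 0,  H_3 ≅ Z.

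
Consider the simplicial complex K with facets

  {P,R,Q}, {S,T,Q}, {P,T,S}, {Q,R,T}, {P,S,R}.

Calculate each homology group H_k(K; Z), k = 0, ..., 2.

Fix the vertex order P < Q < R < S < T and write every simplex with vertices in increasing order. Then dim K = 2 and the simplices of K are:

  0-simplices (5): P, Q, R, S, T
  1-simplices (10): PQ, PR, PS, PT, QR, QS, QT, RS, RT, ST
  2-simplices (5): PQR, PRS, PST, QRT, QST

giving chain groups C_0 ≅ Z^5, C_1 ≅ Z^10, C_2 ≅ Z^5.

The boundary map ∂_1: C_1 → C_0 is given by ∂[p,q] = [q] − [p]. For instance
  ∂QT = T − Q.
This gives a 5×10 integer matrix of rank 4; reducing to Smith normal form yields diagonal entries (1,1,1,1).

∂_2: C_2 → C_1 sends each 2-simplex [p,q,r] to [q,r] − [p,r] + [p,q]. For instance
  ∂PRS = RS − PS + PR,
  ∂PQR = QR − PR + PQ.
The 10×5 boundary matrix has rank 5 and Smith normal form diag(1,1,1,1,1).

Computing H_k = (kernel of ∂_k) / (image of ∂_{k+1}):

  H_0: rank C_0 − rank ∂_1 = 5 − 4 = 1, and the invariant factors of ∂_1 are all 1, so H_0 = Z.
  H_1: rank ker ∂_1 − rank ∂_2 = (10 − 4) − 5 = 1, and the invariant factors of ∂_2 are all 1, so H_1 = Z.
  H_2: rank ker ∂_2 − rank ∂_3 = (5 − 5) − 0 = 0, and there is no ∂_3, so H_2 = 0.

H_0 ≅ Z,  H_1 ≅ Z,  H_2 = 0.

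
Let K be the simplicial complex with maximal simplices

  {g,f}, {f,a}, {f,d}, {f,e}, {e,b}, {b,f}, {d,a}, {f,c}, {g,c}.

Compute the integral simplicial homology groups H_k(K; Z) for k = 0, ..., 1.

Order the vertices as a < b < c < d < e < f < g. Listing each simplex with vertices in this order, K has dimension 1 with simplices:

  0-simplices (7): a, b, c, d, e, f, g
  1-simplices (9): ad, af, be, bf, cf, cg, df, ef, fg

giving chain groups C_0 ≅ Z^7, C_1 ≅ Z^9.

∂_1: C_1 → C_0 is given by ∂[p,q] = [q] − [p]. For instance
  ∂af = f − a.
As a 7×9 matrix over Z this has rank 6, with invariant factors (1,1,1,1,1,1).

Now H_k = ker ∂_k / im ∂_{k+1}, so:

  H_0: rank C_0 − rank ∂_1 = 7 − 6 = 1, and the invariant factors of ∂_1 are all 1, so H_0 = Z.
  H_1: rank ker ∂_1 − rank ∂_2 = (9 − 6) − 0 = 3, and there is no ∂_2, so H_1 = Z^3.

H_0 ≅ Z,  H_1 ≅ Z^3.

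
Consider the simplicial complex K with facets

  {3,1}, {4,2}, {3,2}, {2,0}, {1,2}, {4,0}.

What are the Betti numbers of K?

Order the vertices as 0 < 1 < 2 < 3 < 4. Listing each simplex with vertices in this order, K has dimension 1 with simplices:

  0-simplices (5): [0], [1], [2], [3], [4]
  1-simplices (6): [0,2], [0,4], [1,2], [1,3], [2,3], [2,4]

giving chain groups C_0 ≅ Z^5, C_1 ≅ Z^6.

Boundary ∂_1: C_1 → C_0 is given by ∂[p,q] = [q] − [p]. For instance
  ∂[1,3] = [3] − [1].
As a 5×6 matrix over Z this has rank 4, with invariant factors (1,1,1,1).

Reading off H_k = ker ∂_k / im ∂_{k+1}:

  H_0: rank C_0 − rank ∂_1 = 5 − 4 = 1, and the invariant factors of ∂_1 are all 1, so H_0 = Z.
  H_1: rank ker ∂_1 − rank ∂_2 = (6 − 4) − 0 = 2, and there is no ∂_2, so H_1 = Z^2.

As a check, the Euler characteristic is 5 − 6 = -1, which agrees with 1 − 2 = -1.

Hence the Betti numbers are b_0 = 1, b_1 = 2.

b_0 = 1, b_1 = 2.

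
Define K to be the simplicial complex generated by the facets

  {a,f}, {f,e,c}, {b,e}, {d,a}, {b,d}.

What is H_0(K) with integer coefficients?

H_0 ≅ Z.

We work with the vertex ordering a < b < c < d < e < f. The simplices of K, each written with vertices in increasing order, are:

  0-simplices (6): a, b, c, d, e, f
  1-simplices (7): ad, af, bd, be, ce, cf, ef
  2-simplices (1): cef

Hence C_0 ≅ Z^6, C_1 ≅ Z^7, C_2 ≅ Z^1.

∂_1: C_1 → C_0 is given by ∂[p,q] = [q] − [p].
As a 6×7 matrix over Z this has rank 5, with invariant factors (1,1,1,1,1).

∂_2: C_2 → C_1 maps a triangle to the signed sum of its edges. For instance
  ∂cef = ef − cf + ce.
This gives a 7×1 integer matrix of rank 1; reducing to Smith normal form yields diagonal entries (1).

Now H_k = ker ∂_k / im ∂_{k+1}, so:

  H_0: rank C_0 − rank ∂_1 = 6 − 5 = 1, and the invariant factors of ∂_1 are all 1, so H_0 ≅ Z.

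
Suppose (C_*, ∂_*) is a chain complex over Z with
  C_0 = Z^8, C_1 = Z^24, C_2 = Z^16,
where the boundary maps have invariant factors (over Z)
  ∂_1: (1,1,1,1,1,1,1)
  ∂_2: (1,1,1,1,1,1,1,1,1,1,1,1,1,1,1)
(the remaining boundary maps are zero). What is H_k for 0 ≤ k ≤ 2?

H_0 = Z,  H_1 = Z^2,  H_2 = Z.

H_0: b_0 = 8 − 0 − 7 = 1; torsion from ∂_1 factors > 1: none. So H_0 = Z.
H_1: b_1 = 24 − 7 − 15 = 2; torsion from ∂_2 factors > 1: none. So H_1 = Z^2.
H_2: b_2 = 16 − 15 − 0 = 1; torsion from ∂_3 factors > 1: none. So H_2 = Z.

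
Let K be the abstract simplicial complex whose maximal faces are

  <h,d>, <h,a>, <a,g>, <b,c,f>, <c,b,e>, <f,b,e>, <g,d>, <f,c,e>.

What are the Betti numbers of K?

Order the vertices as a < b < c < d < e < f < g < h. Listing each simplex with vertices in this order, K has dimension 2 with simplices:

  0-simplices (8): a, b, c, d, e, f, g, h
  1-simplices (10): ag, ah, bc, be, bf, ce, cf, dg, dh, ef
  2-simplices (4): bce, bcf, bef, cef

giving chain groups C_0 ≅ Z^8, C_1 ≅ Z^10, C_2 ≅ Z^4.

The boundary map ∂_1: C_1 → C_0 maps an edge to its endpoints' difference, ∂[p,q] = q − p.
As a 8×10 matrix over Z this has rank 6, with invariant factors (1,1,1,1,1,1).

∂_2: C_2 → C_1 acts by ∂[p,q,r] = [q,r] − [p,r] + [p,q]. For instance
  ∂bef = ef − bf + be,
  ∂bcf = cf − bf + bc.
This gives a 10×4 integer matrix of rank 3; reducing to Smith normal form yields diagonal entries (1,1,1).

From H_k ≅ ker(∂_k) / im(∂_{k+1}) we obtain:

  H_0: rank C_0 − rank ∂_1 = 8 − 6 = 2, and the invariant factors of ∂_1 are all 1, so H_0 = Z^2.
  H_1: rank ker ∂_1 − rank ∂_2 = (10 − 6) − 3 = 1, and the invariant factors of ∂_2 are all 1, so H_1 = Z.
  H_2: rank ker ∂_2 − rank ∂_3 = (4 − 3) − 0 = 1, and there is no ∂_3, so H_2 = Z.

As a check, the Euler characteristic is 8 − 10 + 4 = 2, which agrees with 2 − 1 + 1 = 2.
(K is a triangulation of the disjoint union of the circle S^1 and the 2-sphere S^2.)

Hence the Betti numbers are b_0 = 2, b_1 = 1, b_2 = 1.

b_0 = 2, b_1 = 1, b_2 = 1.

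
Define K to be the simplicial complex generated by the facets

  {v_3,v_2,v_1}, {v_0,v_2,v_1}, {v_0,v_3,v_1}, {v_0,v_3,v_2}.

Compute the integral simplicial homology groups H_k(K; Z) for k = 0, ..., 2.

K has 4 vertices, 6 edges, 4 triangles.
rank ∂_0 = 0, rank ∂_1 = 3 ⇒ b_0 = 4 − 0 − 3 = 1; all invariant factors of ∂_1 are 1 so no torsion. So H_0 = Z.
rank ∂_1 = 3, rank ∂_2 = 3 ⇒ b_1 = 6 − 3 − 3 = 0; all invariant factors of ∂_2 are 1 so no torsion. So H_1 = 0.
rank ∂_2 = 3, rank ∂_3 = 0 ⇒ b_2 = 4 − 3 − 0 = 1. So H_2 = Z.

H_0 = Z,  H_1 = 0,  H_2 = Z.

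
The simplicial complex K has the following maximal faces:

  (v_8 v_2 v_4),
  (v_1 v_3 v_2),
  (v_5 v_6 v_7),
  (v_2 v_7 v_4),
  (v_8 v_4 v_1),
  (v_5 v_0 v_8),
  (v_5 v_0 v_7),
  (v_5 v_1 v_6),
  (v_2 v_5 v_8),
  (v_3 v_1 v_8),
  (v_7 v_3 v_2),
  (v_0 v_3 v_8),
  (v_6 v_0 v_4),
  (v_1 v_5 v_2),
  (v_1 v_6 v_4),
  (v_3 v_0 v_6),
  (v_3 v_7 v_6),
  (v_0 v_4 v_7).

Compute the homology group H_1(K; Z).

Take the total order v_0 < v_1 < v_2 < v_3 < v_4 < v_5 < v_6 < v_7 < v_8 on the vertex set. Then K (dimension 2) consists of the simplices:

  0-simplices (9): [v_0], [v_1], [v_2], [v_3], [v_4], [v_5], [v_6], [v_7], [v_8]
  1-simplices (27): (27 of them)
  2-simplices (18): (18 of them)

giving chain groups C_0 ≅ Z^9, C_1 ≅ Z^27, C_2 ≅ Z^18.

Boundary ∂_1: C_1 → C_0 sends each edge [p,q] (with p < q) to q − p.
As a 9×27 matrix over Z this has rank 8, with invariant factors (1,1,1,1,1,1,1,1).

Boundary ∂_2: C_2 → C_1 acts by ∂[p,q,r] = [q,r] − [p,r] + [p,q]. For instance
  ∂[v_1,v_2,v_5] = [v_2,v_5] − [v_1,v_5] + [v_1,v_2],
  ∂[v_0,v_5,v_8] = [v_5,v_8] − [v_0,v_8] + [v_0,v_5].
As a 27×18 matrix over Z this has rank 18, with invariant factors (1,1,1,1,1,1,1,1,1,1,1,1,1,1,1,1,1,2).

Computing H_k = (kernel of ∂_k) / (image of ∂_{k+1}):

  H_1: rank ker ∂_1 − rank ∂_2 = (27 − 8) − 18 = 1, and ∂_2 has invariant factor 2 > 1, so H_1 = Z ⊕ Z_2.

(K is a triangulation of the Klein bottle.)

H_1 = Z ⊕ Z_2.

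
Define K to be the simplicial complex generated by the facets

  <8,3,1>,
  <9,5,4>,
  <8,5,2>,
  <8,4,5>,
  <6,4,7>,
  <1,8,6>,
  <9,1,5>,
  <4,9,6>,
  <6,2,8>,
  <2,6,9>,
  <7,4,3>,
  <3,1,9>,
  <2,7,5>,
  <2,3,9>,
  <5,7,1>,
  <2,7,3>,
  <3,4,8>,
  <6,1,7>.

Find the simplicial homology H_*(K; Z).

H_0 = Z,  H_1 = Z^2,  H_2 = Z.

Order the vertices as 1 < 2 < 3 < 4 < 5 < 6 < 7 < 8 < 9. Listing each simplex with vertices in this order, K has dimension 2 with simplices:

  0-simplices (9): [1], [2], [3], [4], [5], [6], [7], [8], [9]
  1-simplices (27): (27 of them)
  2-simplices (18): [1,3,8], [1,3,9], [1,5,7], [1,5,9], [1,6,7], [1,6,8], [2,3,7], [2,3,9], [2,5,7], [2,5,8], [2,6,8], [2,6,9], [3,4,7], [3,4,8], [4,5,8], [4,5,9], [4,6,7], [4,6,9]

giving chain groups C_0 ≅ Z^9, C_1 ≅ Z^27, C_2 ≅ Z^18.

The boundary map ∂_1: C_1 → C_0 maps an edge to its endpoints' difference, ∂[p,q] = q − p.
This gives a 9×27 integer matrix of rank 8; reducing to Smith normal form yields diagonal entries (1,1,1,1,1,1,1,1).

∂_2: C_2 → C_1 acts by ∂[p,q,r] = [q,r] − [p,r] + [p,q]. For instance
  ∂[4,6,9] = [6,9] − [4,9] + [4,6],
  ∂[3,4,8] = [4,8] − [3,8] + [3,4].
The resulting 27×18 matrix has rank 17, and its Smith normal form has invariant factors (1,1,1,1,1,1,1,1,1,1,1,1,1,1,1,1,1).

Now H_k = ker ∂_k / im ∂_{k+1}, so:

  H_0: rank C_0 − rank ∂_1 = 9 − 8 = 1, and the invariant factors of ∂_1 are all 1, so H_0 ≅ Z.
  H_1: rank ker ∂_1 − rank ∂_2 = (27 − 8) − 17 = 2, and the invariant factors of ∂_2 are all 1, so H_1 ≅ Z^2.
  H_2: rank ker ∂_2 − rank ∂_3 = (18 − 17) − 0 = 1, and there is no ∂_3, so H_2 ≅ Z.

As a check, the Euler characteristic is 9 − 27 + 18 = 0, which agrees with 1 − 2 + 1 = 0.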